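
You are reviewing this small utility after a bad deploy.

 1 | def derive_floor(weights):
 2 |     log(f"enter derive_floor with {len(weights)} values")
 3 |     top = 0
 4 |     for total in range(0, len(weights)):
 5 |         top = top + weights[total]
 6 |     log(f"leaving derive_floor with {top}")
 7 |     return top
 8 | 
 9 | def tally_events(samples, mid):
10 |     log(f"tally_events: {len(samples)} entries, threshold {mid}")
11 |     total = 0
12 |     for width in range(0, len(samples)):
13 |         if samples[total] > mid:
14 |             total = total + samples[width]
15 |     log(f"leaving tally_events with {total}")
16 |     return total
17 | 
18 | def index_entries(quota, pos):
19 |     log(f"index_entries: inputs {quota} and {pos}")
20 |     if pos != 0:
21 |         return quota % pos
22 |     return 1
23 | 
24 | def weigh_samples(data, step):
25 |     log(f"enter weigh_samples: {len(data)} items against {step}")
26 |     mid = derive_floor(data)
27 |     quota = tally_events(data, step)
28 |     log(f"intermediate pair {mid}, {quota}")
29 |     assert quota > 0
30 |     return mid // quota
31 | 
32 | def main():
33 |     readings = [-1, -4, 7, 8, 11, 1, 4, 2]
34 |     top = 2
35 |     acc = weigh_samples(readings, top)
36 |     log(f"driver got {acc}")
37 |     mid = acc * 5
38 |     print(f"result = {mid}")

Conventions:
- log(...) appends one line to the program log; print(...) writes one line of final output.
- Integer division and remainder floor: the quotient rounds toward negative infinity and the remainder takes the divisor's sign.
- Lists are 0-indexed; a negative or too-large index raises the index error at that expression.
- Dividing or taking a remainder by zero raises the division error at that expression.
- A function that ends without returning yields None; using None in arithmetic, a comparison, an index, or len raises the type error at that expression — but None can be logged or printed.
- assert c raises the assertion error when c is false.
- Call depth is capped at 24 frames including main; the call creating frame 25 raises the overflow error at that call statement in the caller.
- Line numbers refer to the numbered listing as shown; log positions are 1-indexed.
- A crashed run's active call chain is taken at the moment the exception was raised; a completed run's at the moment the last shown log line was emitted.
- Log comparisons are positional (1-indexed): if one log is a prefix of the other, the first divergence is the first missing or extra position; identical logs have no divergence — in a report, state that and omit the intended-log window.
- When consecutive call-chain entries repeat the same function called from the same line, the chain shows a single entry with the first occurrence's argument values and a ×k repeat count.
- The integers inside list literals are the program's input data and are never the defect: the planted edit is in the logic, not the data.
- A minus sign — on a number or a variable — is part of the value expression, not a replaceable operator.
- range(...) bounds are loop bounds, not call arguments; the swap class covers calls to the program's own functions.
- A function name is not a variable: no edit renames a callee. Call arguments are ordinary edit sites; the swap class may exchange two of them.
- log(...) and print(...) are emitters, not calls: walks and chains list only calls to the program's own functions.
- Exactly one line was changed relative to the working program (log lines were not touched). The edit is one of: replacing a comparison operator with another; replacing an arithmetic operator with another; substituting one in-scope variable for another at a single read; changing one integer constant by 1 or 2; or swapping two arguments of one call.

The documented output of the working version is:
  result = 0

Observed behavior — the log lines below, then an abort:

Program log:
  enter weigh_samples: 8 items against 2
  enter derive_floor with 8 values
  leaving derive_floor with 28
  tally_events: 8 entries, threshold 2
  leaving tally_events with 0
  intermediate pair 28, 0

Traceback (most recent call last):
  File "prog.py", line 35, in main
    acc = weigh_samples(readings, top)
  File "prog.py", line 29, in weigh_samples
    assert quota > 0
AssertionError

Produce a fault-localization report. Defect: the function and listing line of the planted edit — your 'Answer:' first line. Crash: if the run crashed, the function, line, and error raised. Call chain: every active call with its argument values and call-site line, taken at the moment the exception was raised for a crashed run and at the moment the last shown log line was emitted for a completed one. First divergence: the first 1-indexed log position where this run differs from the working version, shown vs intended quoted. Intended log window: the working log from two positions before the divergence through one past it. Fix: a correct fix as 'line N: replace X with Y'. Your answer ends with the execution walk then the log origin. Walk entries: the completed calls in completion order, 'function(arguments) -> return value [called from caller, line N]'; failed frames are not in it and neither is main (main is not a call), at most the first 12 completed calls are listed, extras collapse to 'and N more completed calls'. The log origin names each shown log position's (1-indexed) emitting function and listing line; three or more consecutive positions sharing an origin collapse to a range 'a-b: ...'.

Answer: the defect is in tally_events at line 13.
Core observation: Everything matches until log position 5, which reads 'leaving tally_events with 0' in place of 'leaving tally_events with 30'.
Crash: weigh_samples, line 29, AssertionError.
Call chain: main -> weigh_samples([-1, -4, 7, 8, 11, 1, 4, 2], 2) (called at line 35).
First divergence: position 5 — the shown line 'leaving tally_events with 0' should read 'leaving tally_events with 30'.
Intended log window:
  3: leaving derive_floor with 28
  4: tally_events: 8 entries, threshold 2
  5: leaving tally_events with 30
  6: intermediate pair 28, 30
Execution walk:
  derive_floor([-1, -4, 7, 8, 11, 1, 4, 2]) -> 28  [called from weigh_samples, line 26]
  tally_events([-1, -4, 7, 8, 11, 1, 4, 2], 2) -> 0  [called from weigh_samples, line 27]
Log origin:
  1: emitted by weigh_samples (line 25)
  2: emitted by derive_floor (line 2)
  3: emitted by derive_floor (line 6)
  4: emitted by tally_events (line 10)
  5: emitted by tally_events (line 15)
  6: emitted by weigh_samples (line 28)
A correct fix: line 13: replace `total` with `width`.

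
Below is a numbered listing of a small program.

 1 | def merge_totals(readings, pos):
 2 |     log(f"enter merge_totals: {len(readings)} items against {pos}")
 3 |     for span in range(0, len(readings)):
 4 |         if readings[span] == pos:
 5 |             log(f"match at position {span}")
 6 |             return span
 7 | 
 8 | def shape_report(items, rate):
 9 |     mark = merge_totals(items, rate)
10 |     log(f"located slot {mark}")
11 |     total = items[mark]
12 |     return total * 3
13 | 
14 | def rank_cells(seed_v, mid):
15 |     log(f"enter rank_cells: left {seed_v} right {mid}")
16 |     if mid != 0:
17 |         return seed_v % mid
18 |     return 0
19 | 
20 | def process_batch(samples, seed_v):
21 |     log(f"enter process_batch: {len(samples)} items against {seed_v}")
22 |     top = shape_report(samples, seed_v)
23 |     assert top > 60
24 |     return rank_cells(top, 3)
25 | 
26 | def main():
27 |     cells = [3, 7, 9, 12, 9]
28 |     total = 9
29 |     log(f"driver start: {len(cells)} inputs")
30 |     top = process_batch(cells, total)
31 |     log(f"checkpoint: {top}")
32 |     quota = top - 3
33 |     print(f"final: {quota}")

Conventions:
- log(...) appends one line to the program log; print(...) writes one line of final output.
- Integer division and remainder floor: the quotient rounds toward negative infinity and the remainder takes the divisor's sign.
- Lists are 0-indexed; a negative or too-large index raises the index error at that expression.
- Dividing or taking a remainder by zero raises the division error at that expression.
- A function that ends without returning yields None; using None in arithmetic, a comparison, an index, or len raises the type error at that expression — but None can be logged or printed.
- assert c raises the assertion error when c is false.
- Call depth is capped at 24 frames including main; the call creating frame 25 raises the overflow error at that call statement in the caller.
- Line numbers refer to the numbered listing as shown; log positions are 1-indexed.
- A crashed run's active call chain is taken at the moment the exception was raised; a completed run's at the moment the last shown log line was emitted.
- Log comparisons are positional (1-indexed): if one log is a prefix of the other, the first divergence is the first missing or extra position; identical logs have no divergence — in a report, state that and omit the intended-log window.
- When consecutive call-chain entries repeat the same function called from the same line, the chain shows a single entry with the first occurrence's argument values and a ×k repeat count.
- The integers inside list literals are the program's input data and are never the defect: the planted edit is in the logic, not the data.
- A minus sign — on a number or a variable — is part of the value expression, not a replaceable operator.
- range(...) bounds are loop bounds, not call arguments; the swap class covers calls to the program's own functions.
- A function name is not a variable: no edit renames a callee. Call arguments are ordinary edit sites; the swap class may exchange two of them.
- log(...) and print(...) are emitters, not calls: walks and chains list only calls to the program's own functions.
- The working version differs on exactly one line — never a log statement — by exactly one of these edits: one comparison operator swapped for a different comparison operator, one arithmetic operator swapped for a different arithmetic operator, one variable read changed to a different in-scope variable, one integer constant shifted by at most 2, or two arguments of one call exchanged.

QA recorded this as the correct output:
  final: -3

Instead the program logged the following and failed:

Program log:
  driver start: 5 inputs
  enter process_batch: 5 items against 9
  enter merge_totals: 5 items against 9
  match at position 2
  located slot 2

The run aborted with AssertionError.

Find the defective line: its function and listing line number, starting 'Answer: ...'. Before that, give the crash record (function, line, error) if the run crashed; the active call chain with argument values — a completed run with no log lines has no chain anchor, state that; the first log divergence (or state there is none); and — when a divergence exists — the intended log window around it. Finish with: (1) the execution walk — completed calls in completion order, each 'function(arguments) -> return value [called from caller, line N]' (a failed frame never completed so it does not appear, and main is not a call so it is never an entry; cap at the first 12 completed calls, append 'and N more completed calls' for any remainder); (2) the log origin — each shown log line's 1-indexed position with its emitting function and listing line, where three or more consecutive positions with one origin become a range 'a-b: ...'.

Answer: the defect is in process_batch at line 23.
Core observation: After 5 matching log lines the faulty run goes silent, while the working version continues with 'enter rank_cells: left 27 right 3'.
Crash: process_batch, line 23, AssertionError.
Call chain: main -> process_batch([3, 7, 9, 12, 9], 9) (called at line 30).
First divergence: position 6 (shown log ended at 5 lines; the working version continues: 'enter rank_cells: left 27 right 3').
Intended log window:
  4: match at position 2
  5: located slot 2
  6: enter rank_cells: left 27 right 3
  7: checkpoint: 0
Execution walk:
  merge_totals([3, 7, 9, 12, 9], 9) -> 2  [called from shape_report, line 9]
  shape_report([3, 7, 9, 12, 9], 9) -> 27  [called from process_batch, line 22]
Origin of each log line:
  1: from main, line 29
  2: from process_batch, line 21
  3: from merge_totals, line 2
  4: from merge_totals, line 5
  5: from shape_report, line 10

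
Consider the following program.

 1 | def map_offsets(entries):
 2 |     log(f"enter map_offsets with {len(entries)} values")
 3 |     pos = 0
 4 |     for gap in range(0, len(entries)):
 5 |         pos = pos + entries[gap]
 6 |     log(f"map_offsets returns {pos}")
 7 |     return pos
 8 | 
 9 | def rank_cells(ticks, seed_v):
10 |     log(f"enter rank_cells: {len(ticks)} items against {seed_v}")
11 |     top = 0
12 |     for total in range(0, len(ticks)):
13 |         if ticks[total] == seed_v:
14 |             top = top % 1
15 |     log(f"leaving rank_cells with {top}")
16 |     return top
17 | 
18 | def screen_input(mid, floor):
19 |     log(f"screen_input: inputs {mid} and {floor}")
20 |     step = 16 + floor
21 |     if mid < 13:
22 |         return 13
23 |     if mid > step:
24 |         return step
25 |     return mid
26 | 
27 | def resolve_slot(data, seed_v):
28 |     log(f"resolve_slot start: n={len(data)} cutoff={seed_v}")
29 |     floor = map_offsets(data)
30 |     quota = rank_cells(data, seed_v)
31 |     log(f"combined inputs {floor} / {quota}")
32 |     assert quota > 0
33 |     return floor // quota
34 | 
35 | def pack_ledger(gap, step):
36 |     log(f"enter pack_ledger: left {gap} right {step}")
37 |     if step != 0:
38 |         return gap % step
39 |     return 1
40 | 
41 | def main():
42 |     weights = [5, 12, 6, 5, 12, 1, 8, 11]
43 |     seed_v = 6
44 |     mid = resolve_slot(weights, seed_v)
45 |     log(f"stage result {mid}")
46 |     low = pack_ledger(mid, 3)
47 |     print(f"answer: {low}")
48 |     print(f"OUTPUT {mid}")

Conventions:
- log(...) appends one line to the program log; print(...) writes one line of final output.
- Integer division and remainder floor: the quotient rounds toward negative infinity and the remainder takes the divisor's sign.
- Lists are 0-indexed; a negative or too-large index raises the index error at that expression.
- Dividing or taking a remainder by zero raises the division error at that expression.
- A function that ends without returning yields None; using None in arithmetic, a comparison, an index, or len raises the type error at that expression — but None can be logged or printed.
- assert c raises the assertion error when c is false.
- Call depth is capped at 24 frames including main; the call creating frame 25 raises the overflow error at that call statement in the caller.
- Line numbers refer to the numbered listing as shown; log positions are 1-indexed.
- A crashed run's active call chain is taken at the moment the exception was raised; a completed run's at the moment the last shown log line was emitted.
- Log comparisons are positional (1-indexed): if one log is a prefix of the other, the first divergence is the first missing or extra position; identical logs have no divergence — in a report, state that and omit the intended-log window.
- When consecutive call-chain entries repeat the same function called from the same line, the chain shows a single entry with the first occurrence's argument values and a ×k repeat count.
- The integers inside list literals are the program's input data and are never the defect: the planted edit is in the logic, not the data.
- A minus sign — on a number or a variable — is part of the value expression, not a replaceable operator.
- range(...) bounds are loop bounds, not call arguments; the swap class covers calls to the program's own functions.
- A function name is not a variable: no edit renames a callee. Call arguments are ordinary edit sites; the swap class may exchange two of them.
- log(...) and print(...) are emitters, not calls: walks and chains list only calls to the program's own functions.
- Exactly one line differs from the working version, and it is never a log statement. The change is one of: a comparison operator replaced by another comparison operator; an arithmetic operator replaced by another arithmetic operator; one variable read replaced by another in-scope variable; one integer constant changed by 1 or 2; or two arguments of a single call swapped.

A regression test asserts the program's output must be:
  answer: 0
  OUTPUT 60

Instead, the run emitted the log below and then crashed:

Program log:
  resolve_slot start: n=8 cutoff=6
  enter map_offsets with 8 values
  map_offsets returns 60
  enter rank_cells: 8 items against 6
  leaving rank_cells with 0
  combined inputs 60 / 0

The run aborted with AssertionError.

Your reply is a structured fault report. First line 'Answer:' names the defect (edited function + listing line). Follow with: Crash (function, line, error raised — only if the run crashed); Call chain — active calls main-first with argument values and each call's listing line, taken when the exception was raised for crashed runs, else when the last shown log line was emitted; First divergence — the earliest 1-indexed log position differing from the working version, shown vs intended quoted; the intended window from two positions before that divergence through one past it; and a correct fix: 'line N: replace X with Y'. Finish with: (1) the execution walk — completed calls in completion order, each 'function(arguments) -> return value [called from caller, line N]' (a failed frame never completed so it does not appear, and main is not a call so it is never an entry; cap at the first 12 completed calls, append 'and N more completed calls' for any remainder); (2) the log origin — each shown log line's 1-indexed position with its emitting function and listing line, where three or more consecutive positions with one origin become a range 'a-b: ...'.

Answer: the defect is in rank_cells at line 14.
Key observation: At log position 5 the runs split — shown 'leaving rank_cells with 0', but the working version logs 'leaving rank_cells with 1'.
Crash: resolve_slot, line 32, AssertionError.
Call chain: main -> resolve_slot([5, 12, 6, 5, 12, 1, 8, 11], 6) (called at line 44).
First divergence: at position 5 the run shows 'leaving rank_cells with 0' where the working version logs 'leaving rank_cells with 1'.
Intended log window:
  3: map_offsets returns 60
  4: enter rank_cells: 8 items against 6
  5: leaving rank_cells with 1
  6: combined inputs 60 / 1
Execution walk:
  map_offsets([5, 12, 6, 5, 12, 1, 8, 11]) -> 60  [called from resolve_slot, line 29]
  rank_cells([5, 12, 6, 5, 12, 1, 8, 11], 6) -> 0  [called from resolve_slot, line 30]
Log line origins:
  1 — resolve_slot, line 28
  2 — map_offsets, line 2
  3 — map_offsets, line 6
  4 — rank_cells, line 10
  5 — rank_cells, line 15
  6 — resolve_slot, line 31
A correct fix: line 14: replace `%` with `+`.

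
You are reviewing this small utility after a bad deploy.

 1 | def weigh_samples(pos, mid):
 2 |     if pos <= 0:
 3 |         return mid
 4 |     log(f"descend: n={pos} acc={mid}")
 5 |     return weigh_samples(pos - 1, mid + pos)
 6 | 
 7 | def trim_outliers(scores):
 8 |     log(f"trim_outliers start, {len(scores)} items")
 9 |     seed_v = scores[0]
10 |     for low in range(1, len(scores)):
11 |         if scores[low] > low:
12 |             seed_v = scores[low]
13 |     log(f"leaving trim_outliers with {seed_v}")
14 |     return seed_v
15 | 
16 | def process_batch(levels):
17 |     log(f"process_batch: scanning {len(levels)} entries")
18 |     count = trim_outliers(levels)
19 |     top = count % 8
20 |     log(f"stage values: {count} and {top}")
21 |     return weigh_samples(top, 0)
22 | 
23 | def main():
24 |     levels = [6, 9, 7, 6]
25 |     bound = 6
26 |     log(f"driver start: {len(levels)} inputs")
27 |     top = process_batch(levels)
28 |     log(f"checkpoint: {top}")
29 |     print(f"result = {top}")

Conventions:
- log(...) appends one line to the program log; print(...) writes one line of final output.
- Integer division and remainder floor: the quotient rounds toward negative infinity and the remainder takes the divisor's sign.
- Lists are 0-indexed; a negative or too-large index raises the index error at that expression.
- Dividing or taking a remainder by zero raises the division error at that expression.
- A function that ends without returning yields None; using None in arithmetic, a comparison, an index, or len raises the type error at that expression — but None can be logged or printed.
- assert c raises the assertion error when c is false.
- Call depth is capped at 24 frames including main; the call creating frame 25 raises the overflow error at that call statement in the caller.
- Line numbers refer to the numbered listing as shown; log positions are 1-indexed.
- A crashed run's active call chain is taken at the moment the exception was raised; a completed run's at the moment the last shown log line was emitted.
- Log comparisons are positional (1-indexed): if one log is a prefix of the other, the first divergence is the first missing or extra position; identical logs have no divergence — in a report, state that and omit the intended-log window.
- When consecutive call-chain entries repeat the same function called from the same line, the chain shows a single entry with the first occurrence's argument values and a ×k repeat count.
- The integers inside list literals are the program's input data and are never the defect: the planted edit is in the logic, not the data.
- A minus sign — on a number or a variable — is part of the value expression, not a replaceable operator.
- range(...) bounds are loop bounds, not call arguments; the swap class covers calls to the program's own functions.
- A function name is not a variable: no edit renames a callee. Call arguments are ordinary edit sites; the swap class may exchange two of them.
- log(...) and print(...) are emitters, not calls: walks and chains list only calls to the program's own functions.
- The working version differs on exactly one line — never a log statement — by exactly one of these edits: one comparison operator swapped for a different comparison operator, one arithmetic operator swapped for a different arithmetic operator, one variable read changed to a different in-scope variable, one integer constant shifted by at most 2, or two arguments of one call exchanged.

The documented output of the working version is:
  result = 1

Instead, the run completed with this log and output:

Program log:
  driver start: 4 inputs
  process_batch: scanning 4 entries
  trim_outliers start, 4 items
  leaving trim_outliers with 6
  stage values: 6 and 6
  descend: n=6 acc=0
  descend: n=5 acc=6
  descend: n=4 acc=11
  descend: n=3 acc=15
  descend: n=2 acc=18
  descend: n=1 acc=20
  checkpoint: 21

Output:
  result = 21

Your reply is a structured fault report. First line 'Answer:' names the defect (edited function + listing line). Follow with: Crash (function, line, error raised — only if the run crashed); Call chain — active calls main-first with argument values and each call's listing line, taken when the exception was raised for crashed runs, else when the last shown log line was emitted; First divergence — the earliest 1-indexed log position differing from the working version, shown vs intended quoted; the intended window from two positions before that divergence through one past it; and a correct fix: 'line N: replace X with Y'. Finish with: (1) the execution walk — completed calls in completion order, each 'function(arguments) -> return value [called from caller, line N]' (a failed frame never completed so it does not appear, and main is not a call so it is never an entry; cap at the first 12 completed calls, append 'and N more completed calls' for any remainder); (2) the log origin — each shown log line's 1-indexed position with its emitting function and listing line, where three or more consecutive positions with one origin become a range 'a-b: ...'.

Answer: the defect is in trim_outliers at line 11.
Core observation: Position 4 is the first bad log line: 'leaving trim_outliers with 6' should read 'leaving trim_outliers with 9'.
Call chain: main.
First divergence: position 4 — the shown line 'leaving trim_outliers with 6' should read 'leaving trim_outliers with 9'.
Intended log window:
  2: process_batch: scanning 4 entries
  3: trim_outliers start, 4 items
  4: leaving trim_outliers with 9
  5: stage values: 9 and 1
Execution walk:
  trim_outliers([6, 9, 7, 6]) -> 6  [called from process_batch, line 18]
  weigh_samples(0, 21) -> 21  [called from weigh_samples, line 5]
  weigh_samples(1, 20) -> 21  [called from weigh_samples, line 5]
  weigh_samples(2, 18) -> 21  [called from weigh_samples, line 5]
  weigh_samples(3, 15) -> 21  [called from weigh_samples, line 5]
  weigh_samples(4, 11) -> 21  [called from weigh_samples, line 5]
  weigh_samples(5, 6) -> 21  [called from weigh_samples, line 5]
  weigh_samples(6, 0) -> 21  [called from process_batch, line 21]
  process_batch([6, 9, 7, 6]) -> 21  [called from main, line 27]
Origin of each log line:
  1: emitted by main (line 26)
  2: emitted by process_batch (line 17)
  3: emitted by trim_outliers (line 8)
  4: emitted by trim_outliers (line 13)
  5: emitted by process_batch (line 20)
  6-11: emitted by weigh_samples (line 4)
  12: emitted by main (line 28)
A correct fix: line 11: replace `scores[low] > low` with `scores[low] > seed_v`.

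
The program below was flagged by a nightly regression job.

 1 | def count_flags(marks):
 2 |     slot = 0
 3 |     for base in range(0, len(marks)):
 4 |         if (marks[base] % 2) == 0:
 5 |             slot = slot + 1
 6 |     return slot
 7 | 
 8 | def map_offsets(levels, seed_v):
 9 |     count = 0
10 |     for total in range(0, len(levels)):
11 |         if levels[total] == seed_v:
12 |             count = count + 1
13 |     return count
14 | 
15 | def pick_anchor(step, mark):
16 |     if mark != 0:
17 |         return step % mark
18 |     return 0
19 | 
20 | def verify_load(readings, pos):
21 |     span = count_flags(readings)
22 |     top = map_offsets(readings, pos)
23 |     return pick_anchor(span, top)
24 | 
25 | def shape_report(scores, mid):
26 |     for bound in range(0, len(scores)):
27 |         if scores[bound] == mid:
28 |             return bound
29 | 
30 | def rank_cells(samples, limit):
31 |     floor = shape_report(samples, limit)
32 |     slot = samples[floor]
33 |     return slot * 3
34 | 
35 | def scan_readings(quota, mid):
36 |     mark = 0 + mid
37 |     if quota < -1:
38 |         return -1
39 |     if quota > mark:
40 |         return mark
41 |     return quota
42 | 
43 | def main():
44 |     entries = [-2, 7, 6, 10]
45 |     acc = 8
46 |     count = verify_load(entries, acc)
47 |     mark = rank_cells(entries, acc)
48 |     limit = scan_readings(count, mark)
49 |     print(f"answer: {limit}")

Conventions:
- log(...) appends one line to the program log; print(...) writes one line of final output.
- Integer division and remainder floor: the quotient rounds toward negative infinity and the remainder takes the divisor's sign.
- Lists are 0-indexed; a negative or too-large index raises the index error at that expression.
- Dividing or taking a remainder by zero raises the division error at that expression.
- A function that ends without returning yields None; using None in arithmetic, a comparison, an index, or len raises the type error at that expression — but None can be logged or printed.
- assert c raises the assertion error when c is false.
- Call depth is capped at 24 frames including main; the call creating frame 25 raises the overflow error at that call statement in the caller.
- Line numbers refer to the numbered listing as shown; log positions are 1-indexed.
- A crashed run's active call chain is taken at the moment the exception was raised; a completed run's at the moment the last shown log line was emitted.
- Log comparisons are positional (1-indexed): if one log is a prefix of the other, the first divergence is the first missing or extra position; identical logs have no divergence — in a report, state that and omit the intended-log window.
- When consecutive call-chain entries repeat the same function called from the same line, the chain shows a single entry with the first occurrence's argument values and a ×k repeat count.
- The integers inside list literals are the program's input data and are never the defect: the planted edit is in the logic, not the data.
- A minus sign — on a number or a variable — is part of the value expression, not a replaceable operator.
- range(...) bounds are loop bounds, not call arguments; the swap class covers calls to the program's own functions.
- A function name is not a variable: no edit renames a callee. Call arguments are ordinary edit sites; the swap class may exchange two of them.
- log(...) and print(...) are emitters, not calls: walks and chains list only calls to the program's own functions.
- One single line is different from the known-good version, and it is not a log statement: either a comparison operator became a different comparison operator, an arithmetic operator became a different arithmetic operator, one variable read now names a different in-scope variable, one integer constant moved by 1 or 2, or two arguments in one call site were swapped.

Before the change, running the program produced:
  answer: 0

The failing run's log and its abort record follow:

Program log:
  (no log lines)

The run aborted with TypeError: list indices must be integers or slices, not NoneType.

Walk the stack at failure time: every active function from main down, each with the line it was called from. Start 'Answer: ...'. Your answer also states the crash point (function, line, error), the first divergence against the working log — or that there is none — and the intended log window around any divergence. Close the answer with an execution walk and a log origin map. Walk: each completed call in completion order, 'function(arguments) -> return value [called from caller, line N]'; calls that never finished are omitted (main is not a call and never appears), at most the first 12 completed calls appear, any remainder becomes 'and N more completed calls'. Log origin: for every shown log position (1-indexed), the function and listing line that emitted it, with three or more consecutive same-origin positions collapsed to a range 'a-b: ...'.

Answer: main -> rank_cells (called at line 47).
Key fact: Every log line matches the working run — the failure is the only observable divergence.
Crash: rank_cells, line 32, TypeError.
First divergence: none (the log streams are identical).
Execution walk:
  count_flags([-2, 7, 6, 10]) -> 3  [called from verify_load, line 21]
  map_offsets([-2, 7, 6, 10], 8) -> 0  [called from verify_load, line 22]
  pick_anchor(3, 0) -> 0  [called from verify_load, line 23]
  verify_load([-2, 7, 6, 10], 8) -> 0  [called from main, line 46]
  shape_report([-2, 7, 6, 10], 8) -> None  [called from rank_cells, line 31]
Origin of each log line:
  (no log lines)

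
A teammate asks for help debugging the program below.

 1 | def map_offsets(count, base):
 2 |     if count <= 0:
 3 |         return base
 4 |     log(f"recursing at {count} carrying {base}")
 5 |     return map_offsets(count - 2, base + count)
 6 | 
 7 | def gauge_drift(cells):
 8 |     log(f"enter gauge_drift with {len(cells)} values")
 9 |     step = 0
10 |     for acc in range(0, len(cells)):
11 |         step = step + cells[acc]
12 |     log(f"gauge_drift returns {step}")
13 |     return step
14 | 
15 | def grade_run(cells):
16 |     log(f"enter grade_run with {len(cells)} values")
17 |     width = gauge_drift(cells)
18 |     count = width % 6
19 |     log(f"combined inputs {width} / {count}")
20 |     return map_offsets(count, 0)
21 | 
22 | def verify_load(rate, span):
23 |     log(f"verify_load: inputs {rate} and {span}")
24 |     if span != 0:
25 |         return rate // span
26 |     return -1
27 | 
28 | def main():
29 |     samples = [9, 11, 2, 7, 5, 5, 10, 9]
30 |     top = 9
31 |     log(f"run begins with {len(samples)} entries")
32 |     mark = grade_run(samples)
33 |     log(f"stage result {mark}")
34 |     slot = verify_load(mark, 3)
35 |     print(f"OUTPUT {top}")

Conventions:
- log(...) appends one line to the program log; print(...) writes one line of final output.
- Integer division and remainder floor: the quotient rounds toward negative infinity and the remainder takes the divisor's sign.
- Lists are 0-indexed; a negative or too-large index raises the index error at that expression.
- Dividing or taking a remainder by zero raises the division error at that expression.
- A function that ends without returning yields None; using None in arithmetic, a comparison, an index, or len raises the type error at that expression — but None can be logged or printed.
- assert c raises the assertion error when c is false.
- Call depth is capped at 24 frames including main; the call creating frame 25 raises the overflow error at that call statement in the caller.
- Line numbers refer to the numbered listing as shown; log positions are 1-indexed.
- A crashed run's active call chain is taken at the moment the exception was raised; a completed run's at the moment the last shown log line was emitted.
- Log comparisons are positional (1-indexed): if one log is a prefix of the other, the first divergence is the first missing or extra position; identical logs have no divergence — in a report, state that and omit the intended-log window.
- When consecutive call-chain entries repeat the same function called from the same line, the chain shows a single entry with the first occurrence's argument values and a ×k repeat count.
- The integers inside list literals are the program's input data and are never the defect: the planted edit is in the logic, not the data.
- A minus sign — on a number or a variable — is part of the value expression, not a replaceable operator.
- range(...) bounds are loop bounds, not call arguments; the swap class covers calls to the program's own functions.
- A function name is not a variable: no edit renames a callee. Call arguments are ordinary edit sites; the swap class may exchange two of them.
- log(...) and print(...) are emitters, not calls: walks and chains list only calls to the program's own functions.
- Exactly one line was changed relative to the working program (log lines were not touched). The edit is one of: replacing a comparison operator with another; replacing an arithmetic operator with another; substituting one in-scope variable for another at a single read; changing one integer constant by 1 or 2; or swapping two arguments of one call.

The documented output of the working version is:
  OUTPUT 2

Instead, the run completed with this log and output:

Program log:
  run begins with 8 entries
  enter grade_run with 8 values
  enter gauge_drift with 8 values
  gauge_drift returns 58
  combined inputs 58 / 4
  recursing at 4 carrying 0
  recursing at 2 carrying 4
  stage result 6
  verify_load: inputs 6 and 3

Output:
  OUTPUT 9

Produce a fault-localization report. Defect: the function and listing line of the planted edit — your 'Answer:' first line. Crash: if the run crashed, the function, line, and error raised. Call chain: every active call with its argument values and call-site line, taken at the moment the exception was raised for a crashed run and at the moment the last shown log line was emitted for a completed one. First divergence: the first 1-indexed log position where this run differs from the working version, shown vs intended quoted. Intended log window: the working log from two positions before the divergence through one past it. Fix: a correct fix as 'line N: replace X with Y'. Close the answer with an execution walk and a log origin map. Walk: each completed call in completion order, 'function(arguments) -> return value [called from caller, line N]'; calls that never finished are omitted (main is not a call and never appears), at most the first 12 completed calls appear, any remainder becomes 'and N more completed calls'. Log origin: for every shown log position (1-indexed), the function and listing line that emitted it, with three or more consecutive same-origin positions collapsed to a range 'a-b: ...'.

Answer: the defect is in main at line 35.
Key observation: Nothing in the log betrays the bug — only the output does.
Call chain: main -> verify_load(6, 3) (called at line 34).
First divergence: there is none — every log position agrees.
Execution walk:
  gauge_drift([9, 11, 2, 7, 5, 5, 10, 9]) -> 58  [called from grade_run, line 17]
  map_offsets(0, 6) -> 6  [called from map_offsets, line 5]
  map_offsets(2, 4) -> 6  [called from map_offsets, line 5]
  map_offsets(4, 0) -> 6  [called from grade_run, line 20]
  grade_run([9, 11, 2, 7, 5, 5, 10, 9]) -> 6  [called from main, line 32]
  verify_load(6, 3) -> 2  [called from main, line 34]
Log origins:
  1: from main, line 31
  2: from grade_run, line 16
  3: from gauge_drift, line 8
  4: from gauge_drift, line 12
  5: from grade_run, line 19
  6: from map_offsets, line 4
  7: from map_offsets, line 4
  8: from main, line 33
  9: from verify_load, line 23
A correct fix: line 35: replace `top` with `slot`.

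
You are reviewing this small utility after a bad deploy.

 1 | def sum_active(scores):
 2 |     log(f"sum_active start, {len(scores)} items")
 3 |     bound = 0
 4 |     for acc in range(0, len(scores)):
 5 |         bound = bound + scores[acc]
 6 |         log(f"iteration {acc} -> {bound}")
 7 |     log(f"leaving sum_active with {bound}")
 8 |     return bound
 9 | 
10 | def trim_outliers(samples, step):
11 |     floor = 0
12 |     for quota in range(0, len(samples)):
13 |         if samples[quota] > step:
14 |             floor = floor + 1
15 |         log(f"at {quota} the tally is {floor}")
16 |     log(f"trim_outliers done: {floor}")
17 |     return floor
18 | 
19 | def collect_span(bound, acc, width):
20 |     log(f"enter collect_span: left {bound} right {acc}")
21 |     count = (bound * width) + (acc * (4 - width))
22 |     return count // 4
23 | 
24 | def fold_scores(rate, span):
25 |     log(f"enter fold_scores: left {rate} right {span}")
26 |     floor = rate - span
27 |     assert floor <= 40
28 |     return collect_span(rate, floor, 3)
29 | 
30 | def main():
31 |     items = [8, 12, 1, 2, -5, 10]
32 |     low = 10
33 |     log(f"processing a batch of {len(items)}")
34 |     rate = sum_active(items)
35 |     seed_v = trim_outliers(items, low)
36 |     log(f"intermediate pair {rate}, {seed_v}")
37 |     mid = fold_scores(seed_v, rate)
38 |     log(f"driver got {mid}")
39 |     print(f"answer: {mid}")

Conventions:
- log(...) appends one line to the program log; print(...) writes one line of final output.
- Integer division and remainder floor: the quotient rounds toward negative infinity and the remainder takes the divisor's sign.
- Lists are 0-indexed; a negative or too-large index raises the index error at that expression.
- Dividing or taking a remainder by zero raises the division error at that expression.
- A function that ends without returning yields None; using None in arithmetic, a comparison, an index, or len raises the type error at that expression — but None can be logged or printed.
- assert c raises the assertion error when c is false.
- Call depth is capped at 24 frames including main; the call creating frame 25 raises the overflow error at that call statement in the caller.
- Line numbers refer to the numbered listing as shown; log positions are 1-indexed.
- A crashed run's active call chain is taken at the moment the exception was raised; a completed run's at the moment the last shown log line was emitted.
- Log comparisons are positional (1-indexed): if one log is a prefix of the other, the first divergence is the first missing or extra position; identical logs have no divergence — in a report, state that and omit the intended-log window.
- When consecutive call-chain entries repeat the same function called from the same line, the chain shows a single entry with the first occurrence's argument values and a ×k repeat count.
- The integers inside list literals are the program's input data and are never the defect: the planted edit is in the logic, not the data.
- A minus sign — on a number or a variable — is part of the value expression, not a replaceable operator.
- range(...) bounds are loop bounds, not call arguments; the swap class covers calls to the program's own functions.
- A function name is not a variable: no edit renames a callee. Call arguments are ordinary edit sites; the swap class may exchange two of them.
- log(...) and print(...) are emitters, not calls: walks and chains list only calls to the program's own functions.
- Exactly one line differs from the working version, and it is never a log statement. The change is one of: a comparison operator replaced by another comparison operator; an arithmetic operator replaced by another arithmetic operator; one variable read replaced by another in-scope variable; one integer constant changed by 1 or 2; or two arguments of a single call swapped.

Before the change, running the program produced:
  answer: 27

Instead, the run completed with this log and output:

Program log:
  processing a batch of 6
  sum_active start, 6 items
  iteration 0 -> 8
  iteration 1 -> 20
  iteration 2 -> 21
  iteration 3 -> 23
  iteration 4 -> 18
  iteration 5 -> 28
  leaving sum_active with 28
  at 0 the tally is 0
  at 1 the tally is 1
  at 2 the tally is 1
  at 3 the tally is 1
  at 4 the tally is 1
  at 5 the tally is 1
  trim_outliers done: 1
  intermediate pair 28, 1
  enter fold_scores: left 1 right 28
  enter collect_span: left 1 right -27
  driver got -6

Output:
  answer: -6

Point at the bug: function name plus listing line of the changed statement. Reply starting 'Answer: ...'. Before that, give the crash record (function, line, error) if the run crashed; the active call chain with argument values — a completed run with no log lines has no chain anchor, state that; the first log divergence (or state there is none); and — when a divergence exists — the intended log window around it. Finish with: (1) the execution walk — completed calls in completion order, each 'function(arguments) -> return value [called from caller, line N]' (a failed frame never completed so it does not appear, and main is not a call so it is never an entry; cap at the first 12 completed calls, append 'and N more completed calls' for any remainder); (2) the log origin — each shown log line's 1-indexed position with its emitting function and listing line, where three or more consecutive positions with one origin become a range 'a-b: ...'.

Answer: the defect is in main at line 37.
Core observation: At log position 18 the runs split — shown 'enter fold_scores: left 1 right 28', but the working version logs 'enter fold_scores: left 28 right 1'.
Call chain: main.
First divergence: position 18 — the shown line 'enter fold_scores: left 1 right 28' should read 'enter fold_scores: left 28 right 1'.
Intended log window:
  16: trim_outliers done: 1
  17: intermediate pair 28, 1
  18: enter fold_scores: left 28 right 1
  19: enter collect_span: left 28 right 27
Execution walk:
  sum_active([8, 12, 1, 2, -5, 10]) -> 28  [called from main, line 34]
  trim_outliers([8, 12, 1, 2, -5, 10], 10) -> 1  [called from main, line 35]
  collect_span(1, -27, 3) -> -6  [called from fold_scores, line 28]
  fold_scores(1, 28) -> -6  [called from main, line 37]
Log line origins:
  1: logged in main at line 33
  2: logged in sum_active at line 2
  3-8: logged in sum_active at line 6
  9: logged in sum_active at line 7
  10-15: logged in trim_outliers at line 15
  16: logged in trim_outliers at line 16
  17: logged in main at line 36
  18: logged in fold_scores at line 25
  19: logged in collect_span at line 20
  20: logged in main at line 38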